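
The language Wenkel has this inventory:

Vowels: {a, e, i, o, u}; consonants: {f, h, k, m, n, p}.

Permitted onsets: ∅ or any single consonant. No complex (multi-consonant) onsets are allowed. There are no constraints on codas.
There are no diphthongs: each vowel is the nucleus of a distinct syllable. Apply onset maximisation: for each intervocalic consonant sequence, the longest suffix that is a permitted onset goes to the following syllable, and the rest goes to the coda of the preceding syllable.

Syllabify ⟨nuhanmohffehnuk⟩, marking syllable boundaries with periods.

nu.han.mohf.feh.nuk

The vowels are u, a, o, e, u — 5 nuclei, so 5 syllables.
/u…a/ gap (V1→V2): /h/ is a single consonant, so it becomes the next onset.
/a…o/ gap (V2→V3): /nm/ — longest licit onset from the right is /m/, leaving /n/ as coda.
/o…e/ gap (V3→V4): cluster /hff/ — the longest permitted-onset suffix is /f/; onset = /f/, preceding coda = /hf/.
/e…u/ gap (V4→V5): /hn/; trying suffixes from longest down, /n/ is the first permitted one, so coda /h/ | onset /n/.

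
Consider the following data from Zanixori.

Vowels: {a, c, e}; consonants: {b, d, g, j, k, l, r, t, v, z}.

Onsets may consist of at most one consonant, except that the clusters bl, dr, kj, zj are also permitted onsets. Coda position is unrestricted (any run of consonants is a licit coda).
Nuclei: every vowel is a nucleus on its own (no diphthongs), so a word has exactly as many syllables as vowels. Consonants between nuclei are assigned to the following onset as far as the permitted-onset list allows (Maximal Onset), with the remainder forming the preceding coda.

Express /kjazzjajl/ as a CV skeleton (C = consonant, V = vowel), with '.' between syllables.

Nuclei (vowels): a, a → 2 syllables.
σ1/σ2 boundary: /zzj/ — longest licit onset from the right is /zj/, leaving /z/ as coda.
Result: kjaz.zjajl.
Mapping each syllable to C/V: /kjaz/ → CCVC, /zjajl/ → CCVCC.

CCVC.CCVCC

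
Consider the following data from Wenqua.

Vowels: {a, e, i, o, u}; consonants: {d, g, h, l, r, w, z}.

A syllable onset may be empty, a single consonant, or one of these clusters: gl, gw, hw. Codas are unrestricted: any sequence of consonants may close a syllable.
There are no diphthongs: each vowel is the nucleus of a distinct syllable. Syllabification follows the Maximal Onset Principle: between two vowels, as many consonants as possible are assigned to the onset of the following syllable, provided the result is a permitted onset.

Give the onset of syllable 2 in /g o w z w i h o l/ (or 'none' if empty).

w

The vowels are o, i, o — 3 nuclei, so 3 syllables.
/o…i/ gap (V1→V2): /wzw/; trying suffixes from longest down, /w/ is the first permitted one, so coda /wz/ | onset /w/.
/i…o/ gap (V2→V3): just /h/ — single C goes to the following onset.
So the parse is gowz.wi.hol.
Syllable 2 is /wi/: onset /w/, nucleus /i/, coda ∅.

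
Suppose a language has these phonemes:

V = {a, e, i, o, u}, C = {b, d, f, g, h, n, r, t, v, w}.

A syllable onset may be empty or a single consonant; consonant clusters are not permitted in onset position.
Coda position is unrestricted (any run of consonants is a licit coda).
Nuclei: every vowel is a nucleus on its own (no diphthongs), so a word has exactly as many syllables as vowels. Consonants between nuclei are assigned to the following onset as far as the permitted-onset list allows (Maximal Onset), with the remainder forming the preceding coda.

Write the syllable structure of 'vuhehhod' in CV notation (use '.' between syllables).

Vowels present: u, e, o; each is a nucleus, giving 3 syllables.
V1 /u/ – V2 /e/: just /h/ — single C goes to the following onset.
V2 /e/ – V3 /o/: /hh/ — longest licit onset from the right is /h/, leaving /h/ as coda.
Result: vu.heh.hod.
Mapping each syllable to C/V: /vu/ → CV, /heh/ → CVC, /hod/ → CVC.

CV.CVC.CVC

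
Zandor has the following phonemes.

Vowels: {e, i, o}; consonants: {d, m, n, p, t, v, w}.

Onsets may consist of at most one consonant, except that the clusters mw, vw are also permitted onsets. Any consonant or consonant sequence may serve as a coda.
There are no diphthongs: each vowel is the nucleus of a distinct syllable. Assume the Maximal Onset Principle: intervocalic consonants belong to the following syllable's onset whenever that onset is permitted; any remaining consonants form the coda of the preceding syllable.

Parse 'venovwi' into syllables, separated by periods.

The vowels are e, o, i — 3 nuclei, so 3 syllables.
Between /e/ (V1) and /o/ (V2): just /n/ — single C goes to the following onset.
Between /o/ (V2) and /i/ (V3): /vw/ — entire cluster is a permitted onset → onset /vw/, coda ∅.

ve.no.vwi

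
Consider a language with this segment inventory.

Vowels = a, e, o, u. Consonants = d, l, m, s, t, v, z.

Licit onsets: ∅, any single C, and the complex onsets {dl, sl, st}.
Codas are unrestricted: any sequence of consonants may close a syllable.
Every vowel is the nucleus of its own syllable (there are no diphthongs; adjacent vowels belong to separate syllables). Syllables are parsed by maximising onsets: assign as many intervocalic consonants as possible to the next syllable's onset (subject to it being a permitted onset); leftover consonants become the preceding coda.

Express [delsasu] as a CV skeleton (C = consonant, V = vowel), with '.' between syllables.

Vowels present: e, a, u; each is a nucleus, giving 3 syllables.
/e…a/ gap (V1→V2): cluster /ls/ — the longest permitted-onset suffix is /s/; onset = /s/, preceding coda = /l/.
/a…u/ gap (V2→V3): /s/ → onset of the next syllable (single consonants are always licit onsets).
Result: del.sa.su.
Mapping each syllable to C/V: /del/ → CVC, /sa/ → CV, /su/ → CV.

CVC.CV.CV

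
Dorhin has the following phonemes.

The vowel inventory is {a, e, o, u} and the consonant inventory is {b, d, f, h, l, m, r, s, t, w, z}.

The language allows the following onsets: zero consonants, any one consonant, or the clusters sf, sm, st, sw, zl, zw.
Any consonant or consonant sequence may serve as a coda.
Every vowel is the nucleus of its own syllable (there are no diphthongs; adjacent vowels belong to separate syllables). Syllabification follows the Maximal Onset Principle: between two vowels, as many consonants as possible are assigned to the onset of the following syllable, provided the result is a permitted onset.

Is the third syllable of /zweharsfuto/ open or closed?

open

Vowels present: e, a, u, o; each is a nucleus, giving 4 syllables.
V1 /e/ – V2 /a/: just /h/ — single C goes to the following onset.
V2 /a/ – V3 /u/: /rsf/; trying suffixes from longest down, /sf/ is the first permitted one, so coda /r/ | onset /sf/.
V3 /u/ – V4 /o/: /t/ → onset of the next syllable (single consonants are always licit onsets).
Result: zwe.har.sfu.to.
Syllable 3 is /sfu/; it ends in its nucleus with no coda, so it is open.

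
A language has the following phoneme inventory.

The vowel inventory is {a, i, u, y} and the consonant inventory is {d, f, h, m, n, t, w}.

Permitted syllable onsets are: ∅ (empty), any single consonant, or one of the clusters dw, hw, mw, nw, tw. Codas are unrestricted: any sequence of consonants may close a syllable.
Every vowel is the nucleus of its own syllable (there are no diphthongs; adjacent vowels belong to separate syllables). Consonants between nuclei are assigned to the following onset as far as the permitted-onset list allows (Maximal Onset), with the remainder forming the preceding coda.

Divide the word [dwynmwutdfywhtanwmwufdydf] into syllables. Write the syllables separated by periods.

The vowels are y, u, y, a, u, y — 6 nuclei, so 6 syllables.
Between /y/ (V1) and /u/ (V2): /nmw/ splits as /n/ + /mw/ (/mw/ is the longest suffix that is a licit onset).
Between /u/ (V2) and /y/ (V3): /tdf/ — longest licit onset from the right is /f/, leaving /td/ as coda.
Between /y/ (V3) and /a/ (V4): /wht/ splits as /wh/ + /t/ (/t/ is the longest suffix that is a licit onset).
Between /a/ (V4) and /u/ (V5): /nwmw/; trying suffixes from longest down, /mw/ is the first permitted one, so coda /nw/ | onset /mw/.
Between /u/ (V5) and /y/ (V6): /fd/; trying suffixes from longest down, /d/ is the first permitted one, so coda /f/ | onset /d/.

dwyn.mwutd.fywh.tanw.mwuf.dydf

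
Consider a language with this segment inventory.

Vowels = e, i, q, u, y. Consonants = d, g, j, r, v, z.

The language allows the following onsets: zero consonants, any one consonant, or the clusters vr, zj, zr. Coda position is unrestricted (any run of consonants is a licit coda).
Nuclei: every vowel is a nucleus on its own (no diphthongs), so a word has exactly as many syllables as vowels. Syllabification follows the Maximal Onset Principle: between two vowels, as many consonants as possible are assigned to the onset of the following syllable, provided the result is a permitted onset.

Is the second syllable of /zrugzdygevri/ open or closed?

open

Vowels present: u, y, e, i; each is a nucleus, giving 4 syllables.
σ1/σ2 boundary: /gzd/ — longest licit onset from the right is /d/, leaving /gz/ as coda.
σ2/σ3 boundary: /g/ → onset of the next syllable (single consonants are always licit onsets).
σ3/σ4 boundary: cluster /vr/ — /vr/ is itself a permitted onset, so the whole cluster goes right; preceding coda = ∅.
Putting it together: zrugz.dy.ge.vri.
Syllable 2 is /dy/; it ends in its nucleus with no coda, so it is open.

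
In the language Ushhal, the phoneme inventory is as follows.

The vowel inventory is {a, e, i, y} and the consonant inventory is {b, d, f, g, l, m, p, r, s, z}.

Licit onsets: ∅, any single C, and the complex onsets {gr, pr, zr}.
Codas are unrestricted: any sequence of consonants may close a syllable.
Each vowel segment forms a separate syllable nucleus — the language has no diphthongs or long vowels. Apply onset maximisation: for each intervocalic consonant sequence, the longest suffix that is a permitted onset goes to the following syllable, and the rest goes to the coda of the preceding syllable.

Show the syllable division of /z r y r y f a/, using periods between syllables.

The vowels are y, y, a — 3 nuclei, so 3 syllables.
Between /y/ (V1) and /y/ (V2): /r/ → onset of the next syllable (single consonants are always licit onsets).
Between /y/ (V2) and /a/ (V3): /f/ is a single consonant, so it becomes the next onset.

zry.ry.fa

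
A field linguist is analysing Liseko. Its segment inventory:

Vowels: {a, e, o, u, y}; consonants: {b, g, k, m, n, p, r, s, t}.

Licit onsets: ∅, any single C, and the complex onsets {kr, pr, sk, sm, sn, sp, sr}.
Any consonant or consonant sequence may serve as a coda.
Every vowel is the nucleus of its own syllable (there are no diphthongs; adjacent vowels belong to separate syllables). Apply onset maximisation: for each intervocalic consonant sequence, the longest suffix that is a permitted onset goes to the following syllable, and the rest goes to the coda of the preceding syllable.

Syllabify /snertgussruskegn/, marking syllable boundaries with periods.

snert.gus.sru.skegn

The vowels are e, u, u, e — 4 nuclei, so 4 syllables.
/e…u/ gap (V1→V2): cluster /rtg/ — the longest permitted-onset suffix is /g/; onset = /g/, preceding coda = /rt/.
/u…u/ gap (V2→V3): cluster /ssr/ — the longest permitted-onset suffix is /sr/; onset = /sr/, preceding coda = /s/.
/u…e/ gap (V3→V4): /sk/ is a licit onset in full, so it all attaches to the next syllable.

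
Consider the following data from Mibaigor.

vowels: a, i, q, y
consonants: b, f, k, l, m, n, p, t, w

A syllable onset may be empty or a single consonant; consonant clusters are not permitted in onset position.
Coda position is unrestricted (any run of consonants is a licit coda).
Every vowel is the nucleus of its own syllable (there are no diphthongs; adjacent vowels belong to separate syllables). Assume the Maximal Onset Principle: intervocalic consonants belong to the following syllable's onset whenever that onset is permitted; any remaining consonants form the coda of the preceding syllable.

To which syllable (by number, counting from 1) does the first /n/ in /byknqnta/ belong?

Vowels present: y, q, a; each is a nucleus, giving 3 syllables.
/y…q/ gap (V1→V2): /kn/ — longest licit onset from the right is /n/, leaving /k/ as coda.
/q…a/ gap (V2→V3): /nt/; trying suffixes from longest down, /t/ is the first permitted one, so coda /n/ | onset /t/.
Result: byk.nqn.ta.
The first /n/ is in the onset of syllable 2 (/nqn/).

2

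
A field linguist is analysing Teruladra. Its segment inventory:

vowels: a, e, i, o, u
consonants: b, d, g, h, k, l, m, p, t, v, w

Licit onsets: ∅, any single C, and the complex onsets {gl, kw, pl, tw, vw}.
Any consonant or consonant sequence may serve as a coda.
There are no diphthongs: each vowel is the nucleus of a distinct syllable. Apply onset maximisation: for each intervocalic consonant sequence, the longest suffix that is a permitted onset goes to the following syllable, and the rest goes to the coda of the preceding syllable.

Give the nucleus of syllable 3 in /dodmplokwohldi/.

Vowels present: o, o, o, i; each is a nucleus, giving 4 syllables.
The third nucleus (vowel 3 from the left) is /o/.

o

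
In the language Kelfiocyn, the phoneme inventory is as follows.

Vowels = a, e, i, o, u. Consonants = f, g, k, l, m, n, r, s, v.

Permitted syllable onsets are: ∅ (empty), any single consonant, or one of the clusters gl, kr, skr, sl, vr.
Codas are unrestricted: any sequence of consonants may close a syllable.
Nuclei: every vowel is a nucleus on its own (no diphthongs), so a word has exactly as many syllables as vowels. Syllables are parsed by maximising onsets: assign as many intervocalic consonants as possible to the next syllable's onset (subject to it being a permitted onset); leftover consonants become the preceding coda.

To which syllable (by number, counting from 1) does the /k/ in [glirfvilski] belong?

3

Vowels present: i, i, i; each is a nucleus, giving 3 syllables.
Between /i/ (V1) and /i/ (V2): cluster /rfv/ — the longest permitted-onset suffix is /v/; onset = /v/, preceding coda = /rf/.
Between /i/ (V2) and /i/ (V3): /lsk/; trying suffixes from longest down, /k/ is the first permitted one, so coda /ls/ | onset /k/.
Putting it together: glirf.vils.ki.
The /k/ is in the onset of syllable 3 (/ki/).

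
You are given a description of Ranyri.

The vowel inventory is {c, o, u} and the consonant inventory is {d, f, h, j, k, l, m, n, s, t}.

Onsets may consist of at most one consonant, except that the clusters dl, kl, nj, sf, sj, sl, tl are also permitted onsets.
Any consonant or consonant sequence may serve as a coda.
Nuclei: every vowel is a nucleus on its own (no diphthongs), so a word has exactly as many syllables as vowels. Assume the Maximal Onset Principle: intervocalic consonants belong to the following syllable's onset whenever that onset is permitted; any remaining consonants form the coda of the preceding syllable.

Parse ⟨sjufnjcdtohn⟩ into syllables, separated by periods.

Nuclei (vowels): u, c, o → 3 syllables.
/u…c/ gap (V1→V2): cluster /fnj/ — the longest permitted-onset suffix is /nj/; onset = /nj/, preceding coda = /f/.
/c…o/ gap (V2→V3): cluster /dt/ — the longest permitted-onset suffix is /t/; onset = /t/, preceding coda = /d/.

sjuf.njcd.tohn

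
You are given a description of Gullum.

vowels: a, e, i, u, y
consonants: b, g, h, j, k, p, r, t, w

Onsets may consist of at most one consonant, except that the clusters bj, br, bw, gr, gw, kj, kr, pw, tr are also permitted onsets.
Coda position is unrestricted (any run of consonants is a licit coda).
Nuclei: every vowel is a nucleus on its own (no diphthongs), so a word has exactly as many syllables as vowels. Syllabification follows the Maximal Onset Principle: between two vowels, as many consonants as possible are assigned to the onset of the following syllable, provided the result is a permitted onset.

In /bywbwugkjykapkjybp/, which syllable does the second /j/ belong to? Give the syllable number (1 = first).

The vowels are y, u, y, a, y — 5 nuclei, so 5 syllables.
Between /y/ (V1) and /u/ (V2): cluster /wbw/ — the longest permitted-onset suffix is /bw/; onset = /bw/, preceding coda = /w/.
Between /u/ (V2) and /y/ (V3): /gkj/; trying suffixes from longest down, /kj/ is the first permitted one, so coda /g/ | onset /kj/.
Between /y/ (V3) and /a/ (V4): just /k/ — single C goes to the following onset.
Between /a/ (V4) and /y/ (V5): /pkj/; trying suffixes from longest down, /kj/ is the first permitted one, so coda /p/ | onset /kj/.
Result: byw.bwug.kjy.kap.kjybp.
The second /j/ is in the onset of syllable 5 (/kjybp/).

5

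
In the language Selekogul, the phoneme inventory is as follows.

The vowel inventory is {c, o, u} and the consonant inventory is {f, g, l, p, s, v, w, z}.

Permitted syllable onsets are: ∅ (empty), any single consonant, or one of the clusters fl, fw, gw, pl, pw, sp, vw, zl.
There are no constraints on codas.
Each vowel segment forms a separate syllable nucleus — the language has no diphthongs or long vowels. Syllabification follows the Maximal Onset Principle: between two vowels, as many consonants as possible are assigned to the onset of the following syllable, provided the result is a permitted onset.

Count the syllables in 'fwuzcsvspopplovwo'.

5

Vowels present: u, c, o, o, o; each is a nucleus, giving 5 syllables.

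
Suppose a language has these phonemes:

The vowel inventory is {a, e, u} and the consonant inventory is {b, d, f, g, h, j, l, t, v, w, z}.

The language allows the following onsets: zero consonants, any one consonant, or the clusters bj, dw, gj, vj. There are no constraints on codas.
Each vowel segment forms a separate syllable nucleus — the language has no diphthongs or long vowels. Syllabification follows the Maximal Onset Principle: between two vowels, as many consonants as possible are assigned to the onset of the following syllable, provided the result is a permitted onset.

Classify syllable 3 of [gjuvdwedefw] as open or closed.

Vowels present: u, e, e; each is a nucleus, giving 3 syllables.
Between /u/ (V1) and /e/ (V2): cluster /vdw/ — the longest permitted-onset suffix is /dw/; onset = /dw/, preceding coda = /v/.
Between /e/ (V2) and /e/ (V3): /d/ is a single consonant, so it becomes the next onset.
So the parse is gjuv.dwe.defw.
Syllable 3 is /defw/ with coda /fw/, so it is closed.

closed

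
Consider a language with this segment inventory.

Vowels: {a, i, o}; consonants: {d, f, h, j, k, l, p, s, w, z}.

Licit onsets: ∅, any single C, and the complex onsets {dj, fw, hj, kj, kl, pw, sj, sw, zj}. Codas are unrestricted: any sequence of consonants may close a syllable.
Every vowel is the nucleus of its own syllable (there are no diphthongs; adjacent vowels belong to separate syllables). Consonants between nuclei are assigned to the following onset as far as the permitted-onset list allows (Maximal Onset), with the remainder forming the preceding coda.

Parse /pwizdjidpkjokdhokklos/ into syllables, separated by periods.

pwiz.djidp.kjokd.hok.klos

The vowels are i, i, o, o, o — 5 nuclei, so 5 syllables.
Between /i/ (V1) and /i/ (V2): /zdj/; trying suffixes from longest down, /dj/ is the first permitted one, so coda /z/ | onset /dj/.
Between /i/ (V2) and /o/ (V3): /dpkj/; trying suffixes from longest down, /kj/ is the first permitted one, so coda /dp/ | onset /kj/.
Between /o/ (V3) and /o/ (V4): /kdh/; trying suffixes from longest down, /h/ is the first permitted one, so coda /kd/ | onset /h/.
Between /o/ (V4) and /o/ (V5): /kkl/; trying suffixes from longest down, /kl/ is the first permitted one, so coda /k/ | onset /kl/.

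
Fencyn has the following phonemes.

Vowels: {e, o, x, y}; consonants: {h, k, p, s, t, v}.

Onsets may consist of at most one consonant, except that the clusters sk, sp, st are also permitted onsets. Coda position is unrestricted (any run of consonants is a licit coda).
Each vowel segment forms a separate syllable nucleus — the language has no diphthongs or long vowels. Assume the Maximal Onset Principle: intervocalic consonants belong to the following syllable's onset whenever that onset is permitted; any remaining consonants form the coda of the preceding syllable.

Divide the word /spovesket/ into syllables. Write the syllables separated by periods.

spo.ve.sket

Vowels present: o, e, e; each is a nucleus, giving 3 syllables.
/o…e/ gap (V1→V2): just /v/ — single C goes to the following onset.
/e…e/ gap (V2→V3): cluster /sk/ — /sk/ is itself a permitted onset, so the whole cluster goes right; preceding coda = ∅.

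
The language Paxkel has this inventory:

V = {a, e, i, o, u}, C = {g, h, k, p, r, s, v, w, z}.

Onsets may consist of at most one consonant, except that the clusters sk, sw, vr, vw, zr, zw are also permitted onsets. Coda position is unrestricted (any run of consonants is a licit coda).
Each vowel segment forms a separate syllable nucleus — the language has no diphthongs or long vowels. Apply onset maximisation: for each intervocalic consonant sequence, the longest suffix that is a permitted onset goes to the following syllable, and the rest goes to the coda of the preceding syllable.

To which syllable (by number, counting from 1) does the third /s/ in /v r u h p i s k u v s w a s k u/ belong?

Vowels present: u, i, u, a, u; each is a nucleus, giving 5 syllables.
/u…i/ gap (V1→V2): /hp/; trying suffixes from longest down, /p/ is the first permitted one, so coda /h/ | onset /p/.
/i…u/ gap (V2→V3): /sk/ — entire cluster is a permitted onset → onset /sk/, coda ∅.
/u…a/ gap (V3→V4): /vsw/; trying suffixes from longest down, /sw/ is the first permitted one, so coda /v/ | onset /sw/.
/a…u/ gap (V4→V5): cluster /sk/ — /sk/ is itself a permitted onset, so the whole cluster goes right; preceding coda = ∅.
Putting it together: vruh.pi.skuv.swa.sku.
The third /s/ is in the onset of syllable 5 (/sku/).

5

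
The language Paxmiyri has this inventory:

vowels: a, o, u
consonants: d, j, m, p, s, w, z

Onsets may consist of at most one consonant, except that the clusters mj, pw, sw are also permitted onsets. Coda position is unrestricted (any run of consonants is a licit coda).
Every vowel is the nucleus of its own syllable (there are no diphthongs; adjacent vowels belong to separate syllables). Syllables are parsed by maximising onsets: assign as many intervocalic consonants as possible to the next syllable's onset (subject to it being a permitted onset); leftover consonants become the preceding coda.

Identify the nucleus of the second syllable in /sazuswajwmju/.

u

The vowels are a, u, a, u — 4 nuclei, so 4 syllables.
The second nucleus (vowel 2 from the left) is /u/.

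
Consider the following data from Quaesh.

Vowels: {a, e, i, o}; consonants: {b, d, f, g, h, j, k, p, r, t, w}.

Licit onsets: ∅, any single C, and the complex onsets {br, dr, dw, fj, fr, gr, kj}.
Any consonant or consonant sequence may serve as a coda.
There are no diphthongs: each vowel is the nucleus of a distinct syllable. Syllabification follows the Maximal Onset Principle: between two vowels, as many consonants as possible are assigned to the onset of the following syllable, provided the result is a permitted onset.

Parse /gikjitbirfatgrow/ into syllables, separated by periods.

gi.kjit.bir.fat.grow

The vowels are i, i, i, a, o — 5 nuclei, so 5 syllables.
σ1/σ2 boundary: /kj/ — entire cluster is a permitted onset → onset /kj/, coda ∅.
σ2/σ3 boundary: cluster /tb/ — the longest permitted-onset suffix is /b/; onset = /b/, preceding coda = /t/.
σ3/σ4 boundary: /rf/ — longest licit onset from the right is /f/, leaving /r/ as coda.
σ4/σ5 boundary: /tgr/ splits as /t/ + /gr/ (/gr/ is the longest suffix that is a licit onset).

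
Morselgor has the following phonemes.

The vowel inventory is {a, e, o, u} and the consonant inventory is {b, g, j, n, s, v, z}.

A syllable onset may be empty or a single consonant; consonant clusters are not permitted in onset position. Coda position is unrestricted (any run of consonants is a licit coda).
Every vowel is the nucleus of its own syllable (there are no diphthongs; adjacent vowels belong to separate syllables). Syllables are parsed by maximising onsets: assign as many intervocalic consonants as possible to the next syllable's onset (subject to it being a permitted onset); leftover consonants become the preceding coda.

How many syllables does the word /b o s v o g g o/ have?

3

Nuclei (vowels): o, o, o → 3 syllables.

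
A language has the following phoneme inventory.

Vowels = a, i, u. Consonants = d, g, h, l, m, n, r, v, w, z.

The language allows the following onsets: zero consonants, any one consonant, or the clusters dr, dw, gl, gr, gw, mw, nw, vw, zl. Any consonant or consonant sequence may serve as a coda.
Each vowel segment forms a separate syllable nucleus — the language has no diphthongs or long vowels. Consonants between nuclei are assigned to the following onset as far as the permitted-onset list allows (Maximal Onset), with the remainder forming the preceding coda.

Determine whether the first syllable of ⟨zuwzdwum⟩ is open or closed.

closed

Vowels present: u, u; each is a nucleus, giving 2 syllables.
/u…u/ gap (V1→V2): /wzdw/ — longest licit onset from the right is /dw/, leaving /wz/ as coda.
Result: zuwz.dwum.
Syllable 1 is /zuwz/ with coda /wz/, so it is closed.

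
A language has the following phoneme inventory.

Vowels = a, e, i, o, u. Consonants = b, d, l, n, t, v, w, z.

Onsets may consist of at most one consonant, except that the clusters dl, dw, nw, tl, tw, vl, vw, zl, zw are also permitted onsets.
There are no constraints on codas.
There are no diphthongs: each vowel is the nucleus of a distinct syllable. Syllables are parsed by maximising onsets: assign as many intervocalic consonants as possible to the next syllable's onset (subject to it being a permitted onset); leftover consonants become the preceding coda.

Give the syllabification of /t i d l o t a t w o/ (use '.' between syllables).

Nuclei (vowels): i, o, a, o → 4 syllables.
V1 /i/ – V2 /o/: /dl/ — entire cluster is a permitted onset → onset /dl/, coda ∅.
V2 /o/ – V3 /a/: just /t/ — single C goes to the following onset.
V3 /a/ – V4 /o/: /tw/ — entire cluster is a permitted onset → onset /tw/, coda ∅.

ti.dlo.ta.two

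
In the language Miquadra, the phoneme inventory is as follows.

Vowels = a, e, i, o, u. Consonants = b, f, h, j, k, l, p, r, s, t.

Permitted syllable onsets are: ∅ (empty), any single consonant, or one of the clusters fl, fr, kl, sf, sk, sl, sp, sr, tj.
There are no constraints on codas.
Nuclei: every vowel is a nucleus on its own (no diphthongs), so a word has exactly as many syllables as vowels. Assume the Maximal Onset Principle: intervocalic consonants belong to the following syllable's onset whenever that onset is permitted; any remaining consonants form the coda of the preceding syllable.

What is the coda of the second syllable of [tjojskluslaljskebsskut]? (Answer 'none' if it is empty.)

Nuclei (vowels): o, u, a, e, u → 5 syllables.
Between /o/ (V1) and /u/ (V2): /jskl/ splits as /js/ + /kl/ (/kl/ is the longest suffix that is a licit onset).
Between /u/ (V2) and /a/ (V3): /sl/ is a licit onset in full, so it all attaches to the next syllable.
Between /a/ (V3) and /e/ (V4): /ljsk/ splits as /lj/ + /sk/ (/sk/ is the longest suffix that is a licit onset).
Between /e/ (V4) and /u/ (V5): /bssk/; trying suffixes from longest down, /sk/ is the first permitted one, so coda /bs/ | onset /sk/.
Putting it together: tjojs.klu.slalj.skebs.skut.
Syllable 2 is /klu/: onset /kl/, nucleus /u/, coda ∅.

none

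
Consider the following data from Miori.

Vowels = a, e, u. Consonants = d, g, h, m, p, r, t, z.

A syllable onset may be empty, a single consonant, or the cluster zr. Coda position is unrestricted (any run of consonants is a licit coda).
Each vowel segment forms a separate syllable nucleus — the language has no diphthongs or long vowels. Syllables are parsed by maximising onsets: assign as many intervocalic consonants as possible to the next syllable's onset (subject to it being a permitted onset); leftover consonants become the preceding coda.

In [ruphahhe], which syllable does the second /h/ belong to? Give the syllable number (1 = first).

2

The vowels are u, a, e — 3 nuclei, so 3 syllables.
σ1/σ2 boundary: /ph/ — longest licit onset from the right is /h/, leaving /p/ as coda.
σ2/σ3 boundary: cluster /hh/ — the longest permitted-onset suffix is /h/; onset = /h/, preceding coda = /h/.
So the parse is rup.hah.he.
The second /h/ is in the coda of syllable 2 (/hah/).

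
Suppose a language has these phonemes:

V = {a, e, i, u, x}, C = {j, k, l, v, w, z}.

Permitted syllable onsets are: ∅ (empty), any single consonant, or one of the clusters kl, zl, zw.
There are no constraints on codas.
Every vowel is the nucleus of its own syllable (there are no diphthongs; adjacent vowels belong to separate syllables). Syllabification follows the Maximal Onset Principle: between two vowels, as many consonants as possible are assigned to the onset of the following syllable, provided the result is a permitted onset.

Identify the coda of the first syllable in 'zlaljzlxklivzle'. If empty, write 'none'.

lj

Vowels present: a, x, i, e; each is a nucleus, giving 4 syllables.
V1 /a/ – V2 /x/: /ljzl/ — longest licit onset from the right is /zl/, leaving /lj/ as coda.
V2 /x/ – V3 /i/: /kl/ is a licit onset in full, so it all attaches to the next syllable.
V3 /i/ – V4 /e/: /vzl/ splits as /v/ + /zl/ (/zl/ is the longest suffix that is a licit onset).
So the parse is zlalj.zlx.kliv.zle.
Syllable 1 is /zlalj/: onset /zl/, nucleus /a/, coda /lj/.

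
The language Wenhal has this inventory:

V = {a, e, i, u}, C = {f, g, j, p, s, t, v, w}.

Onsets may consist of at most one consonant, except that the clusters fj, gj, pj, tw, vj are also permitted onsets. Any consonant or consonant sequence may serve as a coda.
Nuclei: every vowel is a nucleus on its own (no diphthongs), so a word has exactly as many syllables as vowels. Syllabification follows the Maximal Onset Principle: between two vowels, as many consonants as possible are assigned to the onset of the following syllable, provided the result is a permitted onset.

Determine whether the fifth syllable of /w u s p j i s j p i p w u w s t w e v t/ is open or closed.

closed

Vowels present: u, i, i, u, e; each is a nucleus, giving 5 syllables.
/u…i/ gap (V1→V2): /spj/ — longest licit onset from the right is /pj/, leaving /s/ as coda.
/i…i/ gap (V2→V3): /sjp/; trying suffixes from longest down, /p/ is the first permitted one, so coda /sj/ | onset /p/.
/i…u/ gap (V3→V4): cluster /pw/ — the longest permitted-onset suffix is /w/; onset = /w/, preceding coda = /p/.
/u…e/ gap (V4→V5): cluster /wstw/ — the longest permitted-onset suffix is /tw/; onset = /tw/, preceding coda = /ws/.
Syllabification: wus.pjisj.pip.wuws.twevt.
Syllable 5 is /twevt/ with coda /vt/, so it is closed.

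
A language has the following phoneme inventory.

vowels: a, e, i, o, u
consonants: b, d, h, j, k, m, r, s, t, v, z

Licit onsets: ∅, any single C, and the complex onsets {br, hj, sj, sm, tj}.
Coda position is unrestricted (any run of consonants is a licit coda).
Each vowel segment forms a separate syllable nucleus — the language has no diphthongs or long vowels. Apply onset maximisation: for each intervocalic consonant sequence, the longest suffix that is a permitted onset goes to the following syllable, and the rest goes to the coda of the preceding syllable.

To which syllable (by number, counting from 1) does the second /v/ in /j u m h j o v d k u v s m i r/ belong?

3

The vowels are u, o, u, i — 4 nuclei, so 4 syllables.
V1 /u/ – V2 /o/: /mhj/ splits as /m/ + /hj/ (/hj/ is the longest suffix that is a licit onset).
V2 /o/ – V3 /u/: cluster /vdk/ — the longest permitted-onset suffix is /k/; onset = /k/, preceding coda = /vd/.
V3 /u/ – V4 /i/: /vsm/ splits as /v/ + /sm/ (/sm/ is the longest suffix that is a licit onset).
Syllabification: jum.hjovd.kuv.smir.
The second /v/ is in the coda of syllable 3 (/kuv/).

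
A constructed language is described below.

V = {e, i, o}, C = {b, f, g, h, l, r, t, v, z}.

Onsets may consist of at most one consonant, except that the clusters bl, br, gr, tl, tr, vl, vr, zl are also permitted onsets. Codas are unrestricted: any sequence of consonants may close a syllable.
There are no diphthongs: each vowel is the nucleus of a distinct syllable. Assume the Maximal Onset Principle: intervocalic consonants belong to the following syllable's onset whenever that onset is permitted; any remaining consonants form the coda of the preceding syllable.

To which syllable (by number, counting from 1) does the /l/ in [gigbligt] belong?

Vowels present: i, i; each is a nucleus, giving 2 syllables.
Between /i/ (V1) and /i/ (V2): /gbl/ splits as /g/ + /bl/ (/bl/ is the longest suffix that is a licit onset).
So the parse is gig.bligt.
The /l/ is in the onset of syllable 2 (/bligt/).

2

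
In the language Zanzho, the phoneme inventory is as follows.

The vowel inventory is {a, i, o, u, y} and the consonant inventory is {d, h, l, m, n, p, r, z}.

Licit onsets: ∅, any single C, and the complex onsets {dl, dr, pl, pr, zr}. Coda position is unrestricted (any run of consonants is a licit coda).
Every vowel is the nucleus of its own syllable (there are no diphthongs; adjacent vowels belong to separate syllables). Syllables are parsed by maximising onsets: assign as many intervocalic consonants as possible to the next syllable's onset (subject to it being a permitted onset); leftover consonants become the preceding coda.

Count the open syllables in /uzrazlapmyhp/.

Nuclei (vowels): u, a, a, y → 4 syllables.
V1 /u/ – V2 /a/: cluster /zr/ — /zr/ is itself a permitted onset, so the whole cluster goes right; preceding coda = ∅.
V2 /a/ – V3 /a/: /zl/; trying suffixes from longest down, /l/ is the first permitted one, so coda /z/ | onset /l/.
V3 /a/ – V4 /y/: /pm/; trying suffixes from longest down, /m/ is the first permitted one, so coda /p/ | onset /m/.
Syllabification: u.zraz.lap.myhp.
Classifying each syllable: /u/ (open), /zraz/ (closed), /lap/ (closed), /myhp/ (closed).
Open syllables: 1.

1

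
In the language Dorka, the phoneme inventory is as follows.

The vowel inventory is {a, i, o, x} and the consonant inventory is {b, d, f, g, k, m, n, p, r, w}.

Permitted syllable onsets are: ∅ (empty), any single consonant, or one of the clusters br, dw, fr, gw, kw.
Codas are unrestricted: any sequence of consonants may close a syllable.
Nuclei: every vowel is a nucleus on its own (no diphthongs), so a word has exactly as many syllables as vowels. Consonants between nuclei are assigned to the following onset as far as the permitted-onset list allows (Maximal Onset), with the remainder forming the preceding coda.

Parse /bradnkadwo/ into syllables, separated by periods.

bradn.ka.dwo

The vowels are a, a, o — 3 nuclei, so 3 syllables.
/a…a/ gap (V1→V2): /dnk/ splits as /dn/ + /k/ (/k/ is the longest suffix that is a licit onset).
/a…o/ gap (V2→V3): /dw/ is a licit onset in full, so it all attaches to the next syllable.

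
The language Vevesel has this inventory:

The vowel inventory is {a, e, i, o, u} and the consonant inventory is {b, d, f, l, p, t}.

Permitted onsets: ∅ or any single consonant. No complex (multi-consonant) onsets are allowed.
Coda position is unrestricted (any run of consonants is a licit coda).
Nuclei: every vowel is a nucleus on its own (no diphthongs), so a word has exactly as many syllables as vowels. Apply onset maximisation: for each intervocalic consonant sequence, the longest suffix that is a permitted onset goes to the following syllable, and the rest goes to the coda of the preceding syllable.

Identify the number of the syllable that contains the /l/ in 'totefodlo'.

4

The vowels are o, e, o, o — 4 nuclei, so 4 syllables.
σ1/σ2 boundary: just /t/ — single C goes to the following onset.
σ2/σ3 boundary: /f/ is a single consonant, so it becomes the next onset.
σ3/σ4 boundary: /dl/ — longest licit onset from the right is /l/, leaving /d/ as coda.
Result: to.te.fod.lo.
The /l/ is in the onset of syllable 4 (/lo/).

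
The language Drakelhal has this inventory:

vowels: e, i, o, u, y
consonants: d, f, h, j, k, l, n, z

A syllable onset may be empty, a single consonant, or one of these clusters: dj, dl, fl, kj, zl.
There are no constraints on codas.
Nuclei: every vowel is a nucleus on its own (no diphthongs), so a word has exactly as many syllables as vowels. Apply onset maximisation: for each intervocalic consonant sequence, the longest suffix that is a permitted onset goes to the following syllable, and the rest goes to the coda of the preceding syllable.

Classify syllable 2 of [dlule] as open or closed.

open

Vowels present: u, e; each is a nucleus, giving 2 syllables.
V1 /u/ – V2 /e/: /l/ → onset of the next syllable (single consonants are always licit onsets).
Putting it together: dlu.le.
Syllable 2 is /le/; it ends in its nucleus with no coda, so it is open.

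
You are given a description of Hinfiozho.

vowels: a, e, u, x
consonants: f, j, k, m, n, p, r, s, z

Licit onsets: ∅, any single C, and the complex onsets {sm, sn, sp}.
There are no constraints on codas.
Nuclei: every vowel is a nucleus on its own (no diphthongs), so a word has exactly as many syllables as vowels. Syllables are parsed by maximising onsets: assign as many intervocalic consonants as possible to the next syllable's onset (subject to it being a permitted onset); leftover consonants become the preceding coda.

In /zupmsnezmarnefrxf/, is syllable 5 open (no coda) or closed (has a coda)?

closed

The vowels are u, e, a, e, x — 5 nuclei, so 5 syllables.
V1 /u/ – V2 /e/: /pmsn/; trying suffixes from longest down, /sn/ is the first permitted one, so coda /pm/ | onset /sn/.
V2 /e/ – V3 /a/: cluster /zm/ — the longest permitted-onset suffix is /m/; onset = /m/, preceding coda = /z/.
V3 /a/ – V4 /e/: /rn/; trying suffixes from longest down, /n/ is the first permitted one, so coda /r/ | onset /n/.
V4 /e/ – V5 /x/: cluster /fr/ — the longest permitted-onset suffix is /r/; onset = /r/, preceding coda = /f/.
Result: zupm.snez.mar.nef.rxf.
Syllable 5 is /rxf/ with coda /f/, so it is closed.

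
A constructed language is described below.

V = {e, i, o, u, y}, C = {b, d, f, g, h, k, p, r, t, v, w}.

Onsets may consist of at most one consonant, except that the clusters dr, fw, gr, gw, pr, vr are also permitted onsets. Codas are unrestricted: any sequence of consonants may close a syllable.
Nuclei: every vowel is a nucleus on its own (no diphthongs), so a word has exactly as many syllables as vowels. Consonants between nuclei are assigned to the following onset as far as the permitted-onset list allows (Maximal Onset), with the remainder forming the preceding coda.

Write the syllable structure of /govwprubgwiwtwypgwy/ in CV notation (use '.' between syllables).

The vowels are o, u, i, y, y — 5 nuclei, so 5 syllables.
σ1/σ2 boundary: /vwpr/ splits as /vw/ + /pr/ (/pr/ is the longest suffix that is a licit onset).
σ2/σ3 boundary: /bgw/; trying suffixes from longest down, /gw/ is the first permitted one, so coda /b/ | onset /gw/.
σ3/σ4 boundary: /wtw/ — longest licit onset from the right is /w/, leaving /wt/ as coda.
σ4/σ5 boundary: cluster /pgw/ — the longest permitted-onset suffix is /gw/; onset = /gw/, preceding coda = /p/.
Result: govw.prub.gwiwt.wyp.gwy.
Mapping each syllable to C/V: /govw/ → CVCC, /prub/ → CCVC, /gwiwt/ → CCVCC, /wyp/ → CVC, /gwy/ → CCV.

CVCC.CCVC.CCVCC.CVC.CCV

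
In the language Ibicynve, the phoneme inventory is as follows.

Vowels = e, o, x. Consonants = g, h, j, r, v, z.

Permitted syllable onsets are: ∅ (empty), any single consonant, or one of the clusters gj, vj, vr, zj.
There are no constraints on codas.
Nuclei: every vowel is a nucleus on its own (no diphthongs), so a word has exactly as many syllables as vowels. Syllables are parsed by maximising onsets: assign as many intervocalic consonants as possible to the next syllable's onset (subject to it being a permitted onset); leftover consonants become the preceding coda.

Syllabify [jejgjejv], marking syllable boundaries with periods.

jej.gjejv

The vowels are e, e — 2 nuclei, so 2 syllables.
V1 /e/ – V2 /e/: cluster /jgj/ — the longest permitted-onset suffix is /gj/; onset = /gj/, preceding coda = /j/.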